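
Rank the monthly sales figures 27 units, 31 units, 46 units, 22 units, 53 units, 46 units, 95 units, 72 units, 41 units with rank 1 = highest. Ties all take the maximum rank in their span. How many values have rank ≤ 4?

Sorted (descending): 95, 72, 53, 46, 46, 41, 31, 27, 22
The 2 values of 46 occupy positions 4–5 → each gets rank 5.
Ranks ≤ 4: {1, 2, 3} → 3 values.

3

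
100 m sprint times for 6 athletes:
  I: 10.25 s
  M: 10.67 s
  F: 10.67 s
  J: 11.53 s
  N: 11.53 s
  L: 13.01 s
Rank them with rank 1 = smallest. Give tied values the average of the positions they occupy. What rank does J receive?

Sorted (ascending): 10.25, 10.67, 10.67, 11.53, 11.53, 13.01
The 2 values of 10.67 occupy positions 2–3 → average rank (2+3)/2 = 2.5.
The 2 values of 11.53 occupy positions 4–5 → average rank (4+5)/2 = 4.5.
J has value 11.53 s → rank 4.5.

4.5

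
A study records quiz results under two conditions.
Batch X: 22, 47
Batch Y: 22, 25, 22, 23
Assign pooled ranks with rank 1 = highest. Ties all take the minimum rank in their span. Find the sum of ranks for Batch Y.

13

Sorted (descending): 47, 25, 23, 22, 22, 22
The 3 values of 22 occupy positions 4–6 → each gets rank 4.
Batch Y values → pooled ranks: 22→4, 25→2, 22→4, 23→3
Rank sum = 4 + 2 + 4 + 3 = 13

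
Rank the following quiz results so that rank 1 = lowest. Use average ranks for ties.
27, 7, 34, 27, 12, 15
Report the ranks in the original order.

Sorted (ascending): 7, 12, 15, 27, 27, 34
The 2 values of 27 occupy positions 4–5 → average rank (4+5)/2 = 4.5.

4.5, 1, 6, 4.5, 2, 3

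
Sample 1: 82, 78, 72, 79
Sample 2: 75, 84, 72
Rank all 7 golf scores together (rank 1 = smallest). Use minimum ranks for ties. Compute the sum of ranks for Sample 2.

Sorted (ascending): 72, 72, 75, 78, 79, 82, 84
The 2 values of 72 occupy positions 1–2 → each gets rank 1.
Sample 2 values → pooled ranks: 75→3, 84→7, 72→1
Rank sum = 3 + 7 + 1 = 11

11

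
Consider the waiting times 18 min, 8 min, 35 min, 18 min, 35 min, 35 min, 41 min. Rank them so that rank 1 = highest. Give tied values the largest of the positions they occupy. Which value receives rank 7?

8

Sorted (descending): 41, 35, 35, 35, 18, 18, 8
The 3 values of 35 occupy positions 2–4 → each gets rank 4.
The 2 values of 18 occupy positions 5–6 → each gets rank 6.
Rank 7 → value 8.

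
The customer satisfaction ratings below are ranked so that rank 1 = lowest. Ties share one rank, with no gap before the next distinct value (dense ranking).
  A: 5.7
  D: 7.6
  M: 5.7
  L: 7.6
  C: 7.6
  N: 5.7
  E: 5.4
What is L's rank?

Sorted (ascending): 5.4, 5.7, 5.7, 5.7, 7.6, 7.6, 7.6
The 3 values of 5.7 share dense rank 2.
The 3 values of 7.6 share dense rank 3.
Remaining distinct values take the next consecutive integers.
L has value 7.6 → rank 3.

3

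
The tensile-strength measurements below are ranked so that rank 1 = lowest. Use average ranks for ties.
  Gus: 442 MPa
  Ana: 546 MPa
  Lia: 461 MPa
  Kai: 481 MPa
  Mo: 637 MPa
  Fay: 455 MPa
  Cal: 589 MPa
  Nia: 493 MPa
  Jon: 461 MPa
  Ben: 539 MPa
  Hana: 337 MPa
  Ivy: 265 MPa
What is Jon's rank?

Sorted (ascending): 265, 337, 442, 455, 461, 461, 481, 493, 539, 546, 589, 637
The 2 values of 461 occupy positions 5–6 → average rank (5+6)/2 = 5.5.
Jon has value 461 MPa → rank 5.5.

5.5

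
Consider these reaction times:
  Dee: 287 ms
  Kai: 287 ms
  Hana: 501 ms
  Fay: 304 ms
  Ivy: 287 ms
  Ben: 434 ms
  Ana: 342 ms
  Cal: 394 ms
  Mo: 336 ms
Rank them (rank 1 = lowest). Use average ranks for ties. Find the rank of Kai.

2

Sorted (ascending): 287, 287, 287, 304, 336, 342, 394, 434, 501
The 3 values of 287 occupy positions 1–3 → average rank 2.
Kai has value 287 ms → rank 2.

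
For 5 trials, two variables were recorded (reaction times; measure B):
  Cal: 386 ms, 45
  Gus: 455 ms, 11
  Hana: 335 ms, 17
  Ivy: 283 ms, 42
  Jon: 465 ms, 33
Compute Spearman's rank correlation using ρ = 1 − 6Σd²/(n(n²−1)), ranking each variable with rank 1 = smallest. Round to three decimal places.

-0.300

Ranks of variable 1: 3, 4, 2, 1, 5
Ranks of variable 2: 5, 1, 2, 4, 3
d = r₁ − r₂: -2, 3, 0, -3, 2
d²: 4, 9, 0, 9, 4; Σd² = 26
ρ = 1 − 6·26/(5·24) = 1 − 156/120 = -0.300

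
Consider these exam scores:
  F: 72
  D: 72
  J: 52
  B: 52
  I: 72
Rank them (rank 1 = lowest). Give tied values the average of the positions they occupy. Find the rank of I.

4

Sorted (ascending): 52, 52, 72, 72, 72
The 2 values of 52 occupy positions 1–2 → average rank (1+2)/2 = 1.5.
The 3 values of 72 occupy positions 3–5 → average rank 4.
I has value 72 → rank 4.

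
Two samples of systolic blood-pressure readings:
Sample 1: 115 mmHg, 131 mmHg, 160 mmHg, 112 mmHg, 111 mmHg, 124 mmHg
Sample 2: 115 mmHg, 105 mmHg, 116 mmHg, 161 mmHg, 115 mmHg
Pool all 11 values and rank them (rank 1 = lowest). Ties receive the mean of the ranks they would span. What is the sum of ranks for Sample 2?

Sorted (ascending): 105, 111, 112, 115, 115, 115, 116, 124, 131, 160, 161
The 3 values of 115 occupy positions 4–6 → average rank 5.
Sample 2 values → pooled ranks: 115→5, 105→1, 116→7, 161→11, 115→5
Rank sum = 5 + 1 + 7 + 11 + 5 = 29

29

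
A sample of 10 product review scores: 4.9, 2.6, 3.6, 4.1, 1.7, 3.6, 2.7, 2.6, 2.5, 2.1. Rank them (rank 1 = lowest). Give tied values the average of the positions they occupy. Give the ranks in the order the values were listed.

Sorted (ascending): 1.7, 2.1, 2.5, 2.6, 2.6, 2.7, 3.6, 3.6, 4.1, 4.9
The 2 values of 2.6 occupy positions 4–5 → average rank (4+5)/2 = 4.5.
The 2 values of 3.6 occupy positions 7–8 → average rank (7+8)/2 = 7.5.

10, 4.5, 7.5, 9, 1, 7.5, 6, 4.5, 3, 2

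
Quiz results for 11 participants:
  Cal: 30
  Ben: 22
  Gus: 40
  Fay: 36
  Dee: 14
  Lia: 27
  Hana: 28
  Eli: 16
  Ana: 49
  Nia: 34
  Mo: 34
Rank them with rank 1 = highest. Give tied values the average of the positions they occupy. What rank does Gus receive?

2

Sorted (descending): 49, 40, 36, 34, 34, 30, 28, 27, 22, 16, 14
The 2 values of 34 occupy positions 4–5 → average rank (4+5)/2 = 4.5.
Gus has value 40 → rank 2.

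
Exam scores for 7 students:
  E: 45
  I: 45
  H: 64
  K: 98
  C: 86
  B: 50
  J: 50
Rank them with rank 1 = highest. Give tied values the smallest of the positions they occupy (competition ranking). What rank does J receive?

Sorted (descending): 98, 86, 64, 50, 50, 45, 45
The 2 values of 50 occupy positions 4–5 → each gets rank 4.
The 2 values of 45 occupy positions 6–7 → each gets rank 6.
J has value 50 → rank 4.

4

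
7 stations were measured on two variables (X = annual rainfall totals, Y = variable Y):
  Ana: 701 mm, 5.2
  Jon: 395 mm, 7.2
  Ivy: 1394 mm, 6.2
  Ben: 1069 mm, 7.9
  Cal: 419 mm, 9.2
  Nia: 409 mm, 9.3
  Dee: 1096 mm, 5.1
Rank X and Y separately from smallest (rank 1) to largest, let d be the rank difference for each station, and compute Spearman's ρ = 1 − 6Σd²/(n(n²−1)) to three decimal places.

Ranks of variable 1: 4, 1, 7, 5, 3, 2, 6
Ranks of variable 2: 2, 4, 3, 5, 6, 7, 1
d = r₁ − r₂: 2, -3, 4, 0, -3, -5, 5
d²: 4, 9, 16, 0, 9, 25, 25; Σd² = 88
ρ = 1 − 6·88/(7·48) = 1 − 528/336 = -0.571

-0.571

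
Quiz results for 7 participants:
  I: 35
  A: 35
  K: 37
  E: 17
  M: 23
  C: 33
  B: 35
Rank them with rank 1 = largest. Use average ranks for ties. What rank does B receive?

3

Sorted (descending): 37, 35, 35, 35, 33, 23, 17
The 3 values of 35 occupy positions 2–4 → average rank 3.
B has value 35 → rank 3.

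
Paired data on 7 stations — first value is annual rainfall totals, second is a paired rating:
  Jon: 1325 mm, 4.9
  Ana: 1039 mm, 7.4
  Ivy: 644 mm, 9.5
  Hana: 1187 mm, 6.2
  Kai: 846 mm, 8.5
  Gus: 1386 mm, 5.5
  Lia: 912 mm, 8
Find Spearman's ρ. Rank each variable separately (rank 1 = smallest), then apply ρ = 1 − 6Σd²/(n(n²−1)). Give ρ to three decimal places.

-0.964

Ranks of variable 1: 6, 4, 1, 5, 2, 7, 3
Ranks of variable 2: 1, 4, 7, 3, 6, 2, 5
d = r₁ − r₂: 5, 0, -6, 2, -4, 5, -2
d²: 25, 0, 36, 4, 16, 25, 4; Σd² = 110
ρ = 1 − 6·110/(7·48) = 1 − 660/336 = -0.964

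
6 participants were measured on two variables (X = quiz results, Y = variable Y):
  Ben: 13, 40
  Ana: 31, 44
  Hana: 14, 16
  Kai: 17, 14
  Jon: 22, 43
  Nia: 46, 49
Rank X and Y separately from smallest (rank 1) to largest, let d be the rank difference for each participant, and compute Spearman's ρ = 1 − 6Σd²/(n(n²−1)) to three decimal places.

Ranks of variable 1: 1, 5, 2, 3, 4, 6
Ranks of variable 2: 3, 5, 2, 1, 4, 6
d = r₁ − r₂: -2, 0, 0, 2, 0, 0
d²: 4, 0, 0, 4, 0, 0; Σd² = 8
ρ = 1 − 6·8/(6·35) = 1 − 48/210 = 0.771

0.771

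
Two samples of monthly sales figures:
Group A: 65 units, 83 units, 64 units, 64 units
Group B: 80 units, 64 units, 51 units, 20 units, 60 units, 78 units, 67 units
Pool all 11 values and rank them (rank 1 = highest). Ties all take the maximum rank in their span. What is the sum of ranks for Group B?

47

Sorted (descending): 83, 80, 78, 67, 65, 64, 64, 64, 60, 51, 20
The 3 values of 64 occupy positions 6–8 → each gets rank 8.
Group B values → pooled ranks: 80→2, 64→8, 51→10, 20→11, 60→9, 78→3, 67→4
Rank sum = 2 + 8 + 10 + 11 + 9 + 3 + 4 = 47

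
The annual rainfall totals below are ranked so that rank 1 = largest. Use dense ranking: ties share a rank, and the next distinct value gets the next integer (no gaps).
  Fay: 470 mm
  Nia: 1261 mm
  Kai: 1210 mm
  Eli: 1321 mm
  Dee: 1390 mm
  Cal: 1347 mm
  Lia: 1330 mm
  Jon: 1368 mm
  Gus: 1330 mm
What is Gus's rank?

Sorted (descending): 1390, 1368, 1347, 1330, 1330, 1321, 1261, 1210, 470
The 2 values of 1330 share dense rank 4.
Remaining distinct values take the next consecutive integers.
Gus has value 1330 mm → rank 4.

4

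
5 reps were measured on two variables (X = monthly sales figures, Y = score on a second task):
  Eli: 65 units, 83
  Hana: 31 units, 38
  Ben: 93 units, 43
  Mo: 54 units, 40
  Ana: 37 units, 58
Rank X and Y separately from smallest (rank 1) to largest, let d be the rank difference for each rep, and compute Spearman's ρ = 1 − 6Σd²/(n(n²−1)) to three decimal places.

Ranks of variable 1: 4, 1, 5, 3, 2
Ranks of variable 2: 5, 1, 3, 2, 4
d = r₁ − r₂: -1, 0, 2, 1, -2
d²: 1, 0, 4, 1, 4; Σd² = 10
ρ = 1 − 6·10/(5·24) = 1 − 60/120 = 0.500

0.500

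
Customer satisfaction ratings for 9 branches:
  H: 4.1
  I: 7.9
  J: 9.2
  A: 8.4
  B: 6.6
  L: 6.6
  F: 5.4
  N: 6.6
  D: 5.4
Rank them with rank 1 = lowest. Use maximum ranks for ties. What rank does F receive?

Sorted (ascending): 4.1, 5.4, 5.4, 6.6, 6.6, 6.6, 7.9, 8.4, 9.2
The 2 values of 5.4 occupy positions 2–3 → each gets rank 3.
The 3 values of 6.6 occupy positions 4–6 → each gets rank 6.
F has value 5.4 → rank 3.

3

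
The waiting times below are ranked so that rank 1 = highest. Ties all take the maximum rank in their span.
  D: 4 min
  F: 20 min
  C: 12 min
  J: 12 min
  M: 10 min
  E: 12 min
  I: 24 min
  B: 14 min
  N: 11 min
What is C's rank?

6

Sorted (descending): 24, 20, 14, 12, 12, 12, 11, 10, 4
The 3 values of 12 occupy positions 4–6 → each gets rank 6.
C has value 12 min → rank 6.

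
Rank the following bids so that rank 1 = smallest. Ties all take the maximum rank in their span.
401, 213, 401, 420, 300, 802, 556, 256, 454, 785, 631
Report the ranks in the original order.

Sorted (ascending): 213, 256, 300, 401, 401, 420, 454, 556, 631, 785, 802
The 2 values of 401 occupy positions 4–5 → each gets rank 5.

5, 1, 5, 6, 3, 11, 8, 2, 7, 10, 9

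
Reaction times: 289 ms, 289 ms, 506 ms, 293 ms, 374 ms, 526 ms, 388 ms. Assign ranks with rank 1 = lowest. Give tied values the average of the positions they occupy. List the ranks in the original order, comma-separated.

1.5, 1.5, 6, 3, 4, 7, 5

Sorted (ascending): 289, 289, 293, 374, 388, 506, 526
The 2 values of 289 occupy positions 1–2 → average rank (1+2)/2 = 1.5.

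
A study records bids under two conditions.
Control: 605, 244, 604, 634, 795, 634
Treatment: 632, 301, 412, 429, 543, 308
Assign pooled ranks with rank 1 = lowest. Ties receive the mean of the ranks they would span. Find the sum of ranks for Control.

49

Sorted (ascending): 244, 301, 308, 412, 429, 543, 604, 605, 632, 634, 634, 795
The 2 values of 634 occupy positions 10–11 → average rank (10+11)/2 = 10.5.
Control values → pooled ranks: 605→8, 244→1, 604→7, 634→10.5, 795→12, 634→10.5
Rank sum = 8 + 1 + 7 + 10.5 + 12 + 10.5 = 49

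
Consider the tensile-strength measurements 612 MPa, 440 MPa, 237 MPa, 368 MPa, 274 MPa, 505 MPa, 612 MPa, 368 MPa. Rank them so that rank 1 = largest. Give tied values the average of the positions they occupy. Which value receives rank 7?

274

Sorted (descending): 612, 612, 505, 440, 368, 368, 274, 237
The 2 values of 612 occupy positions 1–2 → average rank (1+2)/2 = 1.5.
The 2 values of 368 occupy positions 5–6 → average rank (5+6)/2 = 5.5.
Rank 7 → value 274.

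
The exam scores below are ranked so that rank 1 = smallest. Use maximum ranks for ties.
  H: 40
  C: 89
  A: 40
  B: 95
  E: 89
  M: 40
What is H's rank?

3

Sorted (ascending): 40, 40, 40, 89, 89, 95
The 3 values of 40 occupy positions 1–3 → each gets rank 3.
The 2 values of 89 occupy positions 4–5 → each gets rank 5.
H has value 40 → rank 3.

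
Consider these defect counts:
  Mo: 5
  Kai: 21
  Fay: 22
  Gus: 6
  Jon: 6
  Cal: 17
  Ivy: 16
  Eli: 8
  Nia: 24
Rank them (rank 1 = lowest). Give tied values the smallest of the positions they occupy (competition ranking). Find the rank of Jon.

Sorted (ascending): 5, 6, 6, 8, 16, 17, 21, 22, 24
The 2 values of 6 occupy positions 2–3 → each gets rank 2.
Jon has value 6 → rank 2.

2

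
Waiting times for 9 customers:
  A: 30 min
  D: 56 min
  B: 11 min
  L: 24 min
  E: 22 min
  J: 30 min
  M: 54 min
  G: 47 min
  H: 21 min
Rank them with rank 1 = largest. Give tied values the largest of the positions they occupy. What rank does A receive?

5

Sorted (descending): 56, 54, 47, 30, 30, 24, 22, 21, 11
The 2 values of 30 occupy positions 4–5 → each gets rank 5.
A has value 30 min → rank 5.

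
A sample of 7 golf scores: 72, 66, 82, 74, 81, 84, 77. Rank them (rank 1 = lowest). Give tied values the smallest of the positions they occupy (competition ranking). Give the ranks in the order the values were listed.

Sorted (ascending): 66, 72, 74, 77, 81, 82, 84
No ties — each value takes its position as its rank.

2, 1, 6, 3, 5, 7, 4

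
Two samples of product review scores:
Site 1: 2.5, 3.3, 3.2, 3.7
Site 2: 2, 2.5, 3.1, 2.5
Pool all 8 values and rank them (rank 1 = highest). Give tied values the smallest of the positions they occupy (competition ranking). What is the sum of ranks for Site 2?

22

Sorted (descending): 3.7, 3.3, 3.2, 3.1, 2.5, 2.5, 2.5, 2
The 3 values of 2.5 occupy positions 5–7 → each gets rank 5.
Site 2 values → pooled ranks: 2→8, 2.5→5, 3.1→4, 2.5→5
Rank sum = 8 + 5 + 4 + 5 = 22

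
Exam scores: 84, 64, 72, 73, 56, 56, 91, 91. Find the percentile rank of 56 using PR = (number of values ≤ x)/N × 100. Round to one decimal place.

N = 8.
Strictly below 56: 0. Equal to 56: 2.
PR = 2/8 × 100 = 25.0

25.0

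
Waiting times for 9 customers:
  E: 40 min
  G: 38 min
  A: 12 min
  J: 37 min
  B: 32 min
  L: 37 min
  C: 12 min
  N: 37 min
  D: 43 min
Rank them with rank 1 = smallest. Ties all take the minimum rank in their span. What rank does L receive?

4

Sorted (ascending): 12, 12, 32, 37, 37, 37, 38, 40, 43
The 2 values of 12 occupy positions 1–2 → each gets rank 1.
The 3 values of 37 occupy positions 4–6 → each gets rank 4.
L has value 37 min → rank 4.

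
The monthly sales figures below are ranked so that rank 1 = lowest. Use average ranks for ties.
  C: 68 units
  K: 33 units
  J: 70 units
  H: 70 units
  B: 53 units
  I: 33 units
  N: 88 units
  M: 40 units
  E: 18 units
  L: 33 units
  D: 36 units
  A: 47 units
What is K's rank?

3

Sorted (ascending): 18, 33, 33, 33, 36, 40, 47, 53, 68, 70, 70, 88
The 3 values of 33 occupy positions 2–4 → average rank 3.
The 2 values of 70 occupy positions 10–11 → average rank (10+11)/2 = 10.5.
K has value 33 units → rank 3.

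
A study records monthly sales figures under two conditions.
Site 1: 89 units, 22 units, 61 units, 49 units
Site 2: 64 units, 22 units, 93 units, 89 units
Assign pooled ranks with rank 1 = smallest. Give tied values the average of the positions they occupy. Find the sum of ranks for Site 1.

15

Sorted (ascending): 22, 22, 49, 61, 64, 89, 89, 93
The 2 values of 22 occupy positions 1–2 → average rank (1+2)/2 = 1.5.
The 2 values of 89 occupy positions 6–7 → average rank (6+7)/2 = 6.5.
Site 1 values → pooled ranks: 89→6.5, 22→1.5, 61→4, 49→3
Rank sum = 6.5 + 1.5 + 4 + 3 = 15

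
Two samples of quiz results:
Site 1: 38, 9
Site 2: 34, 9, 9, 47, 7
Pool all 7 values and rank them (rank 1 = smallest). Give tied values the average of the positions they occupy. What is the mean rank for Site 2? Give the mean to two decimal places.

Sorted (ascending): 7, 9, 9, 9, 34, 38, 47
The 3 values of 9 occupy positions 2–4 → average rank 3.
Site 2 values → pooled ranks: 34→5, 9→3, 9→3, 47→7, 7→1
Mean rank = (5 + 3 + 3 + 7 + 1) / 5 = 3.80

3.80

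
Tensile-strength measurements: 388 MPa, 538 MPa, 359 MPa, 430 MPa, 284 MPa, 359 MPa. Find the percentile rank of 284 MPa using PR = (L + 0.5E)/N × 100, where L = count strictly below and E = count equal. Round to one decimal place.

8.3

N = 6.
Strictly below 284: 0. Equal to 284: 1.
PR = (0 + 0.5·1)/6 × 100 = 8.3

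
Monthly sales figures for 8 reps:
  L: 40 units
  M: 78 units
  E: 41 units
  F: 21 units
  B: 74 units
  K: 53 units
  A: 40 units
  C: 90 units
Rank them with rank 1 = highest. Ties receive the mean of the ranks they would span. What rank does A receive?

6.5

Sorted (descending): 90, 78, 74, 53, 41, 40, 40, 21
The 2 values of 40 occupy positions 6–7 → average rank (6+7)/2 = 6.5.
A has value 40 units → rank 6.5.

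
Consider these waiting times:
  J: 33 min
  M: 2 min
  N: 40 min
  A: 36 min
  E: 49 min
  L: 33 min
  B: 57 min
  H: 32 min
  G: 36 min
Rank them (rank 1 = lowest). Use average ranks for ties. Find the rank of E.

Sorted (ascending): 2, 32, 33, 33, 36, 36, 40, 49, 57
The 2 values of 33 occupy positions 3–4 → average rank (3+4)/2 = 3.5.
The 2 values of 36 occupy positions 5–6 → average rank (5+6)/2 = 5.5.
E has value 49 min → rank 8.

8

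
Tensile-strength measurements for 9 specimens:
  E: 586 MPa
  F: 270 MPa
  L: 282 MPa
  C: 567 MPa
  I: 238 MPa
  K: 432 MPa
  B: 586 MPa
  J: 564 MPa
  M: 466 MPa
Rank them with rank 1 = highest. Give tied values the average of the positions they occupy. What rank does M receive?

Sorted (descending): 586, 586, 567, 564, 466, 432, 282, 270, 238
The 2 values of 586 occupy positions 1–2 → average rank (1+2)/2 = 1.5.
M has value 466 MPa → rank 5.

5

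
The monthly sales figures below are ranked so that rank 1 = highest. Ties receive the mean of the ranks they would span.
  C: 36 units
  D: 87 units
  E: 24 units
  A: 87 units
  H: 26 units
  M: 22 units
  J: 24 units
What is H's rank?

4

Sorted (descending): 87, 87, 36, 26, 24, 24, 22
The 2 values of 87 occupy positions 1–2 → average rank (1+2)/2 = 1.5.
The 2 values of 24 occupy positions 5–6 → average rank (5+6)/2 = 5.5.
H has value 26 units → rank 4.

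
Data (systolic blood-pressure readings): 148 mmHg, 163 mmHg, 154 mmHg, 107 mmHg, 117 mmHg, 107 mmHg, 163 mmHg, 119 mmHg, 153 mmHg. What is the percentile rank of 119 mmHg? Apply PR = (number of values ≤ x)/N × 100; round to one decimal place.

44.4

N = 9.
Strictly below 119: 3. Equal to 119: 1.
PR = 4/9 × 100 = 44.4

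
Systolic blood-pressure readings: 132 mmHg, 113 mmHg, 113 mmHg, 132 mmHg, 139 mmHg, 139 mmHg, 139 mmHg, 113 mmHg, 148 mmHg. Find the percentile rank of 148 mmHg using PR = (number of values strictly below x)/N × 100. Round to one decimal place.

N = 9.
Strictly below 148: 8. Equal to 148: 1.
PR = 8/9 × 100 = 88.9

88.9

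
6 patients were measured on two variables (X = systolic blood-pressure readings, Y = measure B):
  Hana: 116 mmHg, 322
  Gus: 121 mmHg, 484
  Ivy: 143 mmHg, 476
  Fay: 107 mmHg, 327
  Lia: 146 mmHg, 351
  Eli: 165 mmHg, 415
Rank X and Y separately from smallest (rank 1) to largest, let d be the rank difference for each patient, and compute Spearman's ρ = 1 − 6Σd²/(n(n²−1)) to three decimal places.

Ranks of variable 1: 2, 3, 4, 1, 5, 6
Ranks of variable 2: 1, 6, 5, 2, 3, 4
d = r₁ − r₂: 1, -3, -1, -1, 2, 2
d²: 1, 9, 1, 1, 4, 4; Σd² = 20
ρ = 1 − 6·20/(6·35) = 1 − 120/210 = 0.429

0.429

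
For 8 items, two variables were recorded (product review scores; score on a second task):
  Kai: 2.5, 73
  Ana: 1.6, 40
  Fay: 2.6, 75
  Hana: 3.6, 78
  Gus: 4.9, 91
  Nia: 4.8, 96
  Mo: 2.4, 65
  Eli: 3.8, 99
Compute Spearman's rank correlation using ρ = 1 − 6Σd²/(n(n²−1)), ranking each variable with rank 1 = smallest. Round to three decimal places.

Ranks of variable 1: 3, 1, 4, 5, 8, 7, 2, 6
Ranks of variable 2: 3, 1, 4, 5, 6, 7, 2, 8
d = r₁ − r₂: 0, 0, 0, 0, 2, 0, 0, -2
d²: 0, 0, 0, 0, 4, 0, 0, 4; Σd² = 8
ρ = 1 − 6·8/(8·63) = 1 − 48/504 = 0.905

0.905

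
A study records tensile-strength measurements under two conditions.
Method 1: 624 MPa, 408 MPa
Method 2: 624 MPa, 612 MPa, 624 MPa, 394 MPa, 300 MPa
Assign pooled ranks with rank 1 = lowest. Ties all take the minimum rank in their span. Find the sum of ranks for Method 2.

17

Sorted (ascending): 300, 394, 408, 612, 624, 624, 624
The 3 values of 624 occupy positions 5–7 → each gets rank 5.
Method 2 values → pooled ranks: 624→5, 612→4, 624→5, 394→2, 300→1
Rank sum = 5 + 4 + 5 + 2 + 1 = 17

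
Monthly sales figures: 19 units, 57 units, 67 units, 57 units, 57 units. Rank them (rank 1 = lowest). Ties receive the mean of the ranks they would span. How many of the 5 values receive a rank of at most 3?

Sorted (ascending): 19, 57, 57, 57, 67
The 3 values of 57 occupy positions 2–4 → average rank 3.
Ranks ≤ 3: {1, 3, 3, 3} → 4 values.

4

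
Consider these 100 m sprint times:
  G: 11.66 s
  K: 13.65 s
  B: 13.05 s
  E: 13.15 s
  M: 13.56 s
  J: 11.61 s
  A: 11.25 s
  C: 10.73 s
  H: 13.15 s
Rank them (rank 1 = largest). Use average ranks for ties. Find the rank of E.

3.5

Sorted (descending): 13.65, 13.56, 13.15, 13.15, 13.05, 11.66, 11.61, 11.25, 10.73
The 2 values of 13.15 occupy positions 3–4 → average rank (3+4)/2 = 3.5.
E has value 13.15 s → rank 3.5.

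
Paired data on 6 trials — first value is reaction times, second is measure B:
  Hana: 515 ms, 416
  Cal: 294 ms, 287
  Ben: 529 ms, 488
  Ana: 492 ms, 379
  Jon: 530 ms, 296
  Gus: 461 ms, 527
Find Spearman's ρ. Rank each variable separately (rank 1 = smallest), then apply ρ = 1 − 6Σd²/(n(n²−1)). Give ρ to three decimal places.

Ranks of variable 1: 4, 1, 5, 3, 6, 2
Ranks of variable 2: 4, 1, 5, 3, 2, 6
d = r₁ − r₂: 0, 0, 0, 0, 4, -4
d²: 0, 0, 0, 0, 16, 16; Σd² = 32
ρ = 1 − 6·32/(6·35) = 1 − 192/210 = 0.086

0.086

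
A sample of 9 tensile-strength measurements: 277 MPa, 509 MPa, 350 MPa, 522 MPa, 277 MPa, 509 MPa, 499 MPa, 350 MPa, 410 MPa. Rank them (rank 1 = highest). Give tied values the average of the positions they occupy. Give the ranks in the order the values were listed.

Sorted (descending): 522, 509, 509, 499, 410, 350, 350, 277, 277
The 2 values of 509 occupy positions 2–3 → average rank (2+3)/2 = 2.5.
The 2 values of 350 occupy positions 6–7 → average rank (6+7)/2 = 6.5.
The 2 values of 277 occupy positions 8–9 → average rank (8+9)/2 = 8.5.

8.5, 2.5, 6.5, 1, 8.5, 2.5, 4, 6.5, 5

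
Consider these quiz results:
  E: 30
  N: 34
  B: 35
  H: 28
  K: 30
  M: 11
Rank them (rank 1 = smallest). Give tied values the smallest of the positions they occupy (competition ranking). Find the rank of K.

Sorted (ascending): 11, 28, 30, 30, 34, 35
The 2 values of 30 occupy positions 3–4 → each gets rank 3.
K has value 30 → rank 3.

3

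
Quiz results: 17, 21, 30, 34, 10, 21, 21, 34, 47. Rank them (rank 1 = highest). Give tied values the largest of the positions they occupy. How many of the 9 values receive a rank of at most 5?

Sorted (descending): 47, 34, 34, 30, 21, 21, 21, 17, 10
The 2 values of 34 occupy positions 2–3 → each gets rank 3.
The 3 values of 21 occupy positions 5–7 → each gets rank 7.
Ranks ≤ 5: {1, 3, 3, 4} → 4 values.

4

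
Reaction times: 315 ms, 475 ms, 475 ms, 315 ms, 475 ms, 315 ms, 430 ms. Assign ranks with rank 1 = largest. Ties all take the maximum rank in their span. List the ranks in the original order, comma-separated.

7, 3, 3, 7, 3, 7, 4

Sorted (descending): 475, 475, 475, 430, 315, 315, 315
The 3 values of 475 occupy positions 1–3 → each gets rank 3.
The 3 values of 315 occupy positions 5–7 → each gets rank 7.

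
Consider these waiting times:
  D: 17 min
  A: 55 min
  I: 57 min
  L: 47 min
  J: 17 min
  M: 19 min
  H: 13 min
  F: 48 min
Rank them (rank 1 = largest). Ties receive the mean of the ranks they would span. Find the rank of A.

2

Sorted (descending): 57, 55, 48, 47, 19, 17, 17, 13
The 2 values of 17 occupy positions 6–7 → average rank (6+7)/2 = 6.5.
A has value 55 min → rank 2.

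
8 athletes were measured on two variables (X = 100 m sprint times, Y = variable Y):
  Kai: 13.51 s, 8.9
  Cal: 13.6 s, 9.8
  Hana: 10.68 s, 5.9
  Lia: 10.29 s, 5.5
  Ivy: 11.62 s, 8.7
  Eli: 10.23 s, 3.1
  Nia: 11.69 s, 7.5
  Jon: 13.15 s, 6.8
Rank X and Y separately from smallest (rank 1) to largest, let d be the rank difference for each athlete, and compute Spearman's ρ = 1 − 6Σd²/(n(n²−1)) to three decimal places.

0.905

Ranks of variable 1: 7, 8, 3, 2, 4, 1, 5, 6
Ranks of variable 2: 7, 8, 3, 2, 6, 1, 5, 4
d = r₁ − r₂: 0, 0, 0, 0, -2, 0, 0, 2
d²: 0, 0, 0, 0, 4, 0, 0, 4; Σd² = 8
ρ = 1 − 6·8/(8·63) = 1 − 48/504 = 0.905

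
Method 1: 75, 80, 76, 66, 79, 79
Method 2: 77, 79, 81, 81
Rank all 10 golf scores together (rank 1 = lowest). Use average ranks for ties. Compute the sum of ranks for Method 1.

Sorted (ascending): 66, 75, 76, 77, 79, 79, 79, 80, 81, 81
The 3 values of 79 occupy positions 5–7 → average rank 6.
The 2 values of 81 occupy positions 9–10 → average rank (9+10)/2 = 9.5.
Method 1 values → pooled ranks: 75→2, 80→8, 76→3, 66→1, 79→6, 79→6
Rank sum = 2 + 8 + 3 + 1 + 6 + 6 = 26

26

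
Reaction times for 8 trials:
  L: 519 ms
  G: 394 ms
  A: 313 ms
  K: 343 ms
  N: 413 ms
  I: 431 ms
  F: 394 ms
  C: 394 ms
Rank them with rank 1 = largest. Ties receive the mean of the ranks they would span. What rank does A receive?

Sorted (descending): 519, 431, 413, 394, 394, 394, 343, 313
The 3 values of 394 occupy positions 4–6 → average rank 5.
A has value 313 ms → rank 8.

8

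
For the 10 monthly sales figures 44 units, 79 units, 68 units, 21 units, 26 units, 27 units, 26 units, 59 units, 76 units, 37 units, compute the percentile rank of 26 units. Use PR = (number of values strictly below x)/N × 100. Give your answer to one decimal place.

N = 10.
Strictly below 26: 1. Equal to 26: 2.
PR = 1/10 × 100 = 10.0

10.0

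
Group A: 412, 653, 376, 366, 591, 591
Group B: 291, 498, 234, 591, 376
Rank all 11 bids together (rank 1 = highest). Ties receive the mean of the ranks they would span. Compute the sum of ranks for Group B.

Sorted (descending): 653, 591, 591, 591, 498, 412, 376, 376, 366, 291, 234
The 3 values of 591 occupy positions 2–4 → average rank 3.
The 2 values of 376 occupy positions 7–8 → average rank (7+8)/2 = 7.5.
Group B values → pooled ranks: 291→10, 498→5, 234→11, 591→3, 376→7.5
Rank sum = 10 + 5 + 11 + 3 + 7.5 = 36.5

36.5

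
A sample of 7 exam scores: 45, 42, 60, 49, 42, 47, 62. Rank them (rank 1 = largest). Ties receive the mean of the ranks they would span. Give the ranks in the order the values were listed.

Sorted (descending): 62, 60, 49, 47, 45, 42, 42
The 2 values of 42 occupy positions 6–7 → average rank (6+7)/2 = 6.5.

5, 6.5, 2, 3, 6.5, 4, 1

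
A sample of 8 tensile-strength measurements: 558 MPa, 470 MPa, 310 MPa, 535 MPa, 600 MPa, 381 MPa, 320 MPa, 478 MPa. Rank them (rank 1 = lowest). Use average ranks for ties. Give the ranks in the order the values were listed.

7, 4, 1, 6, 8, 3, 2, 5

Sorted (ascending): 310, 320, 381, 470, 478, 535, 558, 600
No ties — each value takes its position as its rank.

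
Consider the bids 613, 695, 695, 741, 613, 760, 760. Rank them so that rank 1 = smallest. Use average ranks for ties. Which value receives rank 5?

741

Sorted (ascending): 613, 613, 695, 695, 741, 760, 760
The 2 values of 613 occupy positions 1–2 → average rank (1+2)/2 = 1.5.
The 2 values of 695 occupy positions 3–4 → average rank (3+4)/2 = 3.5.
The 2 values of 760 occupy positions 6–7 → average rank (6+7)/2 = 6.5.
Rank 5 → value 741.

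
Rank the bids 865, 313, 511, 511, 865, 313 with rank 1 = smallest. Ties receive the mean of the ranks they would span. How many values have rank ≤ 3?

Sorted (ascending): 313, 313, 511, 511, 865, 865
The 2 values of 313 occupy positions 1–2 → average rank (1+2)/2 = 1.5.
The 2 values of 511 occupy positions 3–4 → average rank (3+4)/2 = 3.5.
The 2 values of 865 occupy positions 5–6 → average rank (5+6)/2 = 5.5.
Ranks ≤ 3: {1.5, 1.5} → 2 values.

2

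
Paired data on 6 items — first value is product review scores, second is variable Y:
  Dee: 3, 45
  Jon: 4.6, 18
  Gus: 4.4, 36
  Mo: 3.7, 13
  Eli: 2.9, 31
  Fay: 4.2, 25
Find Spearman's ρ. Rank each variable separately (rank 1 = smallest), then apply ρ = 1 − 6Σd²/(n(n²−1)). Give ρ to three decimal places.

-0.314

Ranks of variable 1: 2, 6, 5, 3, 1, 4
Ranks of variable 2: 6, 2, 5, 1, 4, 3
d = r₁ − r₂: -4, 4, 0, 2, -3, 1
d²: 16, 16, 0, 4, 9, 1; Σd² = 46
ρ = 1 − 6·46/(6·35) = 1 − 276/210 = -0.314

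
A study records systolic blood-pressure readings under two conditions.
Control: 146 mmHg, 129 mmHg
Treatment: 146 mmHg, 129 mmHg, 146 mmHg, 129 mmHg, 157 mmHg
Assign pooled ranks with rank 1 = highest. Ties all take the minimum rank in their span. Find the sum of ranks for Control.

Sorted (descending): 157, 146, 146, 146, 129, 129, 129
The 3 values of 146 occupy positions 2–4 → each gets rank 2.
The 3 values of 129 occupy positions 5–7 → each gets rank 5.
Control values → pooled ranks: 146→2, 129→5
Rank sum = 2 + 5 = 7

7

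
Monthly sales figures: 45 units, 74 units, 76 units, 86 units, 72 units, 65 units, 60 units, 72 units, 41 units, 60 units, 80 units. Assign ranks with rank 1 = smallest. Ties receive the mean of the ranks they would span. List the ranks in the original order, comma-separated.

2, 8, 9, 11, 6.5, 5, 3.5, 6.5, 1, 3.5, 10

Sorted (ascending): 41, 45, 60, 60, 65, 72, 72, 74, 76, 80, 86
The 2 values of 60 occupy positions 3–4 → average rank (3+4)/2 = 3.5.
The 2 values of 72 occupy positions 6–7 → average rank (6+7)/2 = 6.5.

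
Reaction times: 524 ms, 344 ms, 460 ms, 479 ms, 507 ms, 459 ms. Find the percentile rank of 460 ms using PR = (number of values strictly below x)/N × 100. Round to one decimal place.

33.3

N = 6.
Strictly below 460: 2. Equal to 460: 1.
PR = 2/6 × 100 = 33.3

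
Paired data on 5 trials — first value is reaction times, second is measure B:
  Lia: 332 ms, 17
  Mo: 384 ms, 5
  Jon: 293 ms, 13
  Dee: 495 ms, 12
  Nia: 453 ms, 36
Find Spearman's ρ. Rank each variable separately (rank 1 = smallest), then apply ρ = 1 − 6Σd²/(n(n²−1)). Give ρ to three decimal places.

-0.100

Ranks of variable 1: 2, 3, 1, 5, 4
Ranks of variable 2: 4, 1, 3, 2, 5
d = r₁ − r₂: -2, 2, -2, 3, -1
d²: 4, 4, 4, 9, 1; Σd² = 22
ρ = 1 − 6·22/(5·24) = 1 − 132/120 = -0.100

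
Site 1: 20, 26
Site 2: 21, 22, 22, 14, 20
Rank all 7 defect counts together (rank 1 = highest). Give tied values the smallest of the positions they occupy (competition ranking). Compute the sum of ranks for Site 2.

20

Sorted (descending): 26, 22, 22, 21, 20, 20, 14
The 2 values of 22 occupy positions 2–3 → each gets rank 2.
The 2 values of 20 occupy positions 5–6 → each gets rank 5.
Site 2 values → pooled ranks: 21→4, 22→2, 22→2, 14→7, 20→5
Rank sum = 4 + 2 + 2 + 7 + 5 = 20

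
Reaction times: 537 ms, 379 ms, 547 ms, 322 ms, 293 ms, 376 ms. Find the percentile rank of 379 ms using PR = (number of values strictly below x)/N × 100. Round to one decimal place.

N = 6.
Strictly below 379: 3. Equal to 379: 1.
PR = 3/6 × 100 = 50.0

50.0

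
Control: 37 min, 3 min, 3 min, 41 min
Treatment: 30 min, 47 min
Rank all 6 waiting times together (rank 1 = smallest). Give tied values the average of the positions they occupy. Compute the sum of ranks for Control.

12

Sorted (ascending): 3, 3, 30, 37, 41, 47
The 2 values of 3 occupy positions 1–2 → average rank (1+2)/2 = 1.5.
Control values → pooled ranks: 37→4, 3→1.5, 3→1.5, 41→5
Rank sum = 4 + 1.5 + 1.5 + 5 = 12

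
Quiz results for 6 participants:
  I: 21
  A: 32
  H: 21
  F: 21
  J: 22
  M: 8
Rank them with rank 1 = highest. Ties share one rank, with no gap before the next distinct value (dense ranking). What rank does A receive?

Sorted (descending): 32, 22, 21, 21, 21, 8
The 3 values of 21 share dense rank 3.
Remaining distinct values take the next consecutive integers.
A has value 32 → rank 1.

1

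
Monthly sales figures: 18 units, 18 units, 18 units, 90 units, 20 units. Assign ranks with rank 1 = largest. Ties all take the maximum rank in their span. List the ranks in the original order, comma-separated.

Sorted (descending): 90, 20, 18, 18, 18
The 3 values of 18 occupy positions 3–5 → each gets rank 5.

5, 5, 5, 1, 2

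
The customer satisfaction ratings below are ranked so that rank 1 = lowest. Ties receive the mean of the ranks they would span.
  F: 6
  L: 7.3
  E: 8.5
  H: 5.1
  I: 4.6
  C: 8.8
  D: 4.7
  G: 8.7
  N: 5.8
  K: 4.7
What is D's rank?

Sorted (ascending): 4.6, 4.7, 4.7, 5.1, 5.8, 6, 7.3, 8.5, 8.7, 8.8
The 2 values of 4.7 occupy positions 2–3 → average rank (2+3)/2 = 2.5.
D has value 4.7 → rank 2.5.

2.5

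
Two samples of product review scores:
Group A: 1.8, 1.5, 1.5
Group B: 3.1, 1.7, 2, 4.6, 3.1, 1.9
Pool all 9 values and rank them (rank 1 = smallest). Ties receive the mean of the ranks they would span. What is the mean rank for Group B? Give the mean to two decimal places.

Sorted (ascending): 1.5, 1.5, 1.7, 1.8, 1.9, 2, 3.1, 3.1, 4.6
The 2 values of 1.5 occupy positions 1–2 → average rank (1+2)/2 = 1.5.
The 2 values of 3.1 occupy positions 7–8 → average rank (7+8)/2 = 7.5.
Group B values → pooled ranks: 3.1→7.5, 1.7→3, 2→6, 4.6→9, 3.1→7.5, 1.9→5
Mean rank = (7.5 + 3 + 6 + 9 + 7.5 + 5) / 6 = 6.33

6.33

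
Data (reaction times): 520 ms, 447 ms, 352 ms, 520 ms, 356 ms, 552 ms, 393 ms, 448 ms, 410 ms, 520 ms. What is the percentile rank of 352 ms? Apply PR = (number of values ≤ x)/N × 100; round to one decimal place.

N = 10.
Strictly below 352: 0. Equal to 352: 1.
PR = 1/10 × 100 = 10.0

10.0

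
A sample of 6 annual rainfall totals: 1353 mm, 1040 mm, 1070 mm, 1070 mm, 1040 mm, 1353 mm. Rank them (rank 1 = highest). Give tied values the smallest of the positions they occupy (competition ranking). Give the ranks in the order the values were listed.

Sorted (descending): 1353, 1353, 1070, 1070, 1040, 1040
The 2 values of 1353 occupy positions 1–2 → each gets rank 1.
The 2 values of 1070 occupy positions 3–4 → each gets rank 3.
The 2 values of 1040 occupy positions 5–6 → each gets rank 5.

1, 5, 3, 3, 5, 1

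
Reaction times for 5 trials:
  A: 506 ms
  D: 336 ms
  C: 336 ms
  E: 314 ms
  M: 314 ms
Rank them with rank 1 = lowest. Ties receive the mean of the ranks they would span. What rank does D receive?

Sorted (ascending): 314, 314, 336, 336, 506
The 2 values of 314 occupy positions 1–2 → average rank (1+2)/2 = 1.5.
The 2 values of 336 occupy positions 3–4 → average rank (3+4)/2 = 3.5.
D has value 336 ms → rank 3.5.

3.5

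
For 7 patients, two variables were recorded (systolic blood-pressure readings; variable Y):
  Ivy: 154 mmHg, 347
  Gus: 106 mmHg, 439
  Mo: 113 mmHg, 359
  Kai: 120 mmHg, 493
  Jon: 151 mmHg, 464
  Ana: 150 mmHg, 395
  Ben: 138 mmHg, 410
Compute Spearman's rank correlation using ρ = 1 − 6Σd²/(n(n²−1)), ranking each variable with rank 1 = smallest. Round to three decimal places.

-0.286

Ranks of variable 1: 7, 1, 2, 3, 6, 5, 4
Ranks of variable 2: 1, 5, 2, 7, 6, 3, 4
d = r₁ − r₂: 6, -4, 0, -4, 0, 2, 0
d²: 36, 16, 0, 16, 0, 4, 0; Σd² = 72
ρ = 1 − 6·72/(7·48) = 1 − 432/336 = -0.286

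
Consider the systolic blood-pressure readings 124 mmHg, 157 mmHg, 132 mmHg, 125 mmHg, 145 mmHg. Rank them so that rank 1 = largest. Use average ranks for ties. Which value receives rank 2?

145

Sorted (descending): 157, 145, 132, 125, 124
No ties — each value takes its position as its rank.
Rank 2 → value 145.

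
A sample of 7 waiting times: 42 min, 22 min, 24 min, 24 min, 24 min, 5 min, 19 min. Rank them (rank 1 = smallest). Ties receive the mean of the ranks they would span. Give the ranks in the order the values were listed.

Sorted (ascending): 5, 19, 22, 24, 24, 24, 42
The 3 values of 24 occupy positions 4–6 → average rank 5.

7, 3, 5, 5, 5, 1, 2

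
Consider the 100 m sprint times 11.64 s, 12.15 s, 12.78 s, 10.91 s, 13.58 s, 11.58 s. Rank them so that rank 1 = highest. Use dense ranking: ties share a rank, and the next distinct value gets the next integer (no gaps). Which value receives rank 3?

12.15

Sorted (descending): 13.58, 12.78, 12.15, 11.64, 11.58, 10.91
No ties — each value takes its position as its rank.
Rank 3 → value 12.15.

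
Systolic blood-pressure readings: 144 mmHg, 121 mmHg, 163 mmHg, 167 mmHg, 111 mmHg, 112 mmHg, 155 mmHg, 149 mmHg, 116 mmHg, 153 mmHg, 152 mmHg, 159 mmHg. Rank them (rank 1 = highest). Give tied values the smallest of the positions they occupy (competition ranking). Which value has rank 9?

121

Sorted (descending): 167, 163, 159, 155, 153, 152, 149, 144, 121, 116, 112, 111
No ties — each value takes its position as its rank.
Rank 9 → value 121.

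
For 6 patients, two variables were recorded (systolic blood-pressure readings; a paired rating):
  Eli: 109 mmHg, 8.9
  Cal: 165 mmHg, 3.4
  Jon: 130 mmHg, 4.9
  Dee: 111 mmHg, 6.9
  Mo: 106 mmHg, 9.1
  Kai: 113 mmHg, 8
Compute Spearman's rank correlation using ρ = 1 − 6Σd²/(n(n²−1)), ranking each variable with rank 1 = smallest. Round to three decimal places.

Ranks of variable 1: 2, 6, 5, 3, 1, 4
Ranks of variable 2: 5, 1, 2, 3, 6, 4
d = r₁ − r₂: -3, 5, 3, 0, -5, 0
d²: 9, 25, 9, 0, 25, 0; Σd² = 68
ρ = 1 − 6·68/(6·35) = 1 − 408/210 = -0.943

-0.943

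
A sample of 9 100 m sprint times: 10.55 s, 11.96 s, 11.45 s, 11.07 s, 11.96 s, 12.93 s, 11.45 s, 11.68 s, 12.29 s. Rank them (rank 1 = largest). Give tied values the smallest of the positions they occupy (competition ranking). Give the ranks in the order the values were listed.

9, 3, 6, 8, 3, 1, 6, 5, 2

Sorted (descending): 12.93, 12.29, 11.96, 11.96, 11.68, 11.45, 11.45, 11.07, 10.55
The 2 values of 11.96 occupy positions 3–4 → each gets rank 3.
The 2 values of 11.45 occupy positions 6–7 → each gets rank 6.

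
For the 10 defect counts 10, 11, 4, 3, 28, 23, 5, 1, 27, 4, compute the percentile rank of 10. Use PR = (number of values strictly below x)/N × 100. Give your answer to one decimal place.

N = 10.
Strictly below 10: 5. Equal to 10: 1.
PR = 5/10 × 100 = 50.0

50.0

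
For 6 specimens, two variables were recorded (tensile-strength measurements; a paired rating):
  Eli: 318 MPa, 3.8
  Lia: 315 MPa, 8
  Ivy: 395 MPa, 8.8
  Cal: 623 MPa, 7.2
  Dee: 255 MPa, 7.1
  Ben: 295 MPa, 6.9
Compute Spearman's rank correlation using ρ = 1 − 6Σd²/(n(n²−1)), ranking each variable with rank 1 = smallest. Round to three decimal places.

Ranks of variable 1: 4, 3, 5, 6, 1, 2
Ranks of variable 2: 1, 5, 6, 4, 3, 2
d = r₁ − r₂: 3, -2, -1, 2, -2, 0
d²: 9, 4, 1, 4, 4, 0; Σd² = 22
ρ = 1 − 6·22/(6·35) = 1 − 132/210 = 0.371

0.371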